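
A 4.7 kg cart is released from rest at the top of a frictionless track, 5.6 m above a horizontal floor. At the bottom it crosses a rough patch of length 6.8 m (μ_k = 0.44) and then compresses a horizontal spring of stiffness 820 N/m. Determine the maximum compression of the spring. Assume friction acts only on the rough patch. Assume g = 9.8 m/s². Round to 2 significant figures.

x = 0.54 m

Initial energy: E₁ = mgh = (4.7)(9.8)(5.6) = 257.94 J
Friction removes W_f = μ_k mg d = (0.44)(4.7)(9.8)(6.8) = 137.8 J
Energy reaching the spring: E = 257.94 − 137.8 = 120.12 J
At max compression ½kx² = E ⇒ x = √(2E/k) = √(2 × 120.12/820) = 0.5413 m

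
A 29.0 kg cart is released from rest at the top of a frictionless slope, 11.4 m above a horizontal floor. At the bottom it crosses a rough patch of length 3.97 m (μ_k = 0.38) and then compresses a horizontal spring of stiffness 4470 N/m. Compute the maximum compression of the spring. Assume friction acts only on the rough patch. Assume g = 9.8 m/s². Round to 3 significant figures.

x = 1.12 m

Initial energy: E₁ = mgh = (29.0)(9.8)(11.4) = 3239.9 J
Friction removes W_f = μ_k mg d = (0.38)(29.0)(9.8)(3.97) = 428.7 J
Energy reaching the spring: E = 3239.9 − 428.7 = 2811.1 J
At max compression ½kx² = E ⇒ x = √(2E/k) = √(2 × 2811.1/4470) = 1.122 m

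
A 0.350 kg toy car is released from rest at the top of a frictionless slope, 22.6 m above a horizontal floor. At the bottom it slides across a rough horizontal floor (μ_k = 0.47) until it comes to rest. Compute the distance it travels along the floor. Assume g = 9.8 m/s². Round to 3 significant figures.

Applying the work–energy principle:
At rest all PE has been dissipated by friction: mgh = μ_k m g d
d = h/μ_k = 22.6/0.47 = 48.09 m

d = 48.1 m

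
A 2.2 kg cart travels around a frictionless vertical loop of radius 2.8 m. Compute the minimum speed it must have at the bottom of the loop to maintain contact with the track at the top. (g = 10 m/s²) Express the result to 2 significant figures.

At the top: mg = mv_top²/r ⇒ v_top² = gr = 28.00 m²/s²
Energy from bottom to top (height 2r): ½mv_bot² = ½mv_top² + mg(2r)
v_bot² = gr + 4gr = 5gr = 140.0
v_bot = √(5gr) = 11.83 m/s

v = 12 m/s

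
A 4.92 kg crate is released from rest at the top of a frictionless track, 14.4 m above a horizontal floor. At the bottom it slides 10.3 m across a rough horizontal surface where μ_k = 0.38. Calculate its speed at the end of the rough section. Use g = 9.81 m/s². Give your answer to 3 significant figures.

Energy at the top = energy at the end + work done against friction:
mgh = ½mv² + μ_k m g d
W_f = μ_k mg d = (0.38)(4.92)(9.81)(10.3) = 188.9 J
½mv² = mgh − W_f = 695.02 − 188.9 = 506.11 J
v = √(2 × 506.11/4.92) = 14.34 m/s

v = 14.3 m/s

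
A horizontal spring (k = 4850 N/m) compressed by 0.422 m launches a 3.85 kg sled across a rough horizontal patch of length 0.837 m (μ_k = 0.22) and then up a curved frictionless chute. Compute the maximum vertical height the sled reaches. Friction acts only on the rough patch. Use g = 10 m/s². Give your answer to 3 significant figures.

Spring energy: E₀ = ½kx² = ½(4850)(0.422)² = 431.85 J
Friction: W_f = μ_k mg d = (0.22)(3.85)(10)(0.837) = 7.089 J
Energy at base of ramp: E = 431.85 − 7.089 = 424.76 J
At max height all remaining energy is PE: mgh = E ⇒ h = E/(mg) = 424.76/(3.85 × 10) = 11.03 m

h = 11.0 m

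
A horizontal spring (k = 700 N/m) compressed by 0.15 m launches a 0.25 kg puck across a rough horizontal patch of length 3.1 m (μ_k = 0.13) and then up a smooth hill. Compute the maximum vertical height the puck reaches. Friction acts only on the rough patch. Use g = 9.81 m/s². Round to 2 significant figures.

Spring energy: E₀ = ½kx² = ½(700)(0.15)² = 7.8750 J
Friction: W_f = μ_k mg d = (0.13)(0.25)(9.81)(3.1) = 0.9884 J
Energy at base of ramp: E = 7.8750 − 0.9884 = 6.8866 J
At max height all remaining energy is PE: mgh = E ⇒ h = E/(mg) = 6.8866/(0.25 × 9.81) = 2.808 m

h = 2.8 m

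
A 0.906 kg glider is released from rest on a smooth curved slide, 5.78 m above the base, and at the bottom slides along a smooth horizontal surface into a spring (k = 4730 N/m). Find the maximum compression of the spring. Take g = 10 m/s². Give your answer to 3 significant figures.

x = 0.149 m

Energy conservation (no friction) from release to max compression: mgh = ½kx²
x = √(2mgh/k) = √(2 × 0.906 × 10 × 5.78 / 4730) = 0.1488 m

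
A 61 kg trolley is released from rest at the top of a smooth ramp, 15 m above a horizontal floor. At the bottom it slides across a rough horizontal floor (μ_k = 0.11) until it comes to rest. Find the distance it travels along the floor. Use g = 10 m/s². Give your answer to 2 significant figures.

d = 140 m

Energy bookkeeping (friction removes W_f = μ_k N d):
At rest all PE has been dissipated by friction: mgh = μ_k m g d
d = h/μ_k = 15/0.11 = 136.4 m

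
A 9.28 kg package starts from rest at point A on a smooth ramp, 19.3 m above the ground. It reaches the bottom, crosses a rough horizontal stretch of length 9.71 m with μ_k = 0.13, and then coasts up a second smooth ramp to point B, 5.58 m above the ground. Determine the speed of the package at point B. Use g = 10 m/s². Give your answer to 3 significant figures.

Energy at A: mgh₁ = (9.28)(10)(19.3) = 1791.0 J
Friction loss: W_f = μ_k mg d = 117.1 J
At B: ½mv² + mgh₂ = mgh₁ − W_f
½mv² = 1791.0 − 117.1 − 517.82 = 1156.1 J
v = √(2 × 1156.1/9.28) = 15.78 m/s

v = 15.8 m/s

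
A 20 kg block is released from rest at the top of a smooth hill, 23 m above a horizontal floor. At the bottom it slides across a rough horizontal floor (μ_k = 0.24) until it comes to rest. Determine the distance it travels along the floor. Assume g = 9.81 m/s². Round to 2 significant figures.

Energy at the top = energy at the end + work done against friction:
At rest all PE has been dissipated by friction: mgh = μ_k m g d
d = h/μ_k = 23/0.24 = 95.83 m

d = 96 m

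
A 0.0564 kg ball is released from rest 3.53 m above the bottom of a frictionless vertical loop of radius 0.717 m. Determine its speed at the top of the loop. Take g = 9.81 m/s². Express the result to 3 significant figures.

Energy conservation: mgh = ½mv_top² + mg(2r)
v_top² = 2g(h − 2r) = 2(9.81)(3.53 − 1.434) = 41.12
v_top = 6.413 m/s

v = 6.41 m/s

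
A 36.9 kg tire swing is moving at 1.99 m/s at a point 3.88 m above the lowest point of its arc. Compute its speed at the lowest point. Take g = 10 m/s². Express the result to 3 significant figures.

v = 9.03 m/s

Equating total energy at the two states: ½mv₀² + mgh = ½mv²
v² = v₀² + 2gh = (1.99)² + 2(10)(3.88) = 81.560
v = √81.560 = 9.031 m/s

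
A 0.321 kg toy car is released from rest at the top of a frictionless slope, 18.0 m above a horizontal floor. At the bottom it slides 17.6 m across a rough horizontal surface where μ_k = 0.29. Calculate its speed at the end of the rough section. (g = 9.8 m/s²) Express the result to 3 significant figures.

v = 15.9 m/s

Energy at the top = energy at the end + work done against friction:
mgh = ½mv² + μ_k m g d
W_f = μ_k mg d = (0.29)(0.321)(9.8)(17.6) = 16.06 J
½mv² = mgh − W_f = 56.624 − 16.06 = 40.568 J
v = √(2 × 40.568/0.321) = 15.90 m/s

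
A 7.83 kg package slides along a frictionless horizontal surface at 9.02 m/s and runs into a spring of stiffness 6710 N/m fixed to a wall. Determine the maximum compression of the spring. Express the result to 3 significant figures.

x = 0.308 m

All KE is stored as spring PE at maximum compression: ½mv² = ½kx²
x = v√(m/k) = 9.02 × √(7.83/6710) = 0.3081 m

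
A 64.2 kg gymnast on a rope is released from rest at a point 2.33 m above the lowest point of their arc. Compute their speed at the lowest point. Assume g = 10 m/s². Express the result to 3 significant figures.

v = 6.83 m/s

Energy conservation between the two points: mgh = ½mv²
v = √(2gh) = √(2 × 10 × 2.33) = √46.600 = 6.826 m/s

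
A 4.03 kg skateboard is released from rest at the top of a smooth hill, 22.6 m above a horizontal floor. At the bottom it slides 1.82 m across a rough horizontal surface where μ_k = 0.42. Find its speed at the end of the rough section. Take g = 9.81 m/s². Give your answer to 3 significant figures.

v = 20.7 m/s

Energy at the top = energy at the end + work done against friction:
mgh = ½mv² + μ_k m g d
W_f = μ_k mg d = (0.42)(4.03)(9.81)(1.82) = 30.22 J
½mv² = mgh − W_f = 893.48 − 30.22 = 863.26 J
v = √(2 × 863.26/4.03) = 20.70 m/s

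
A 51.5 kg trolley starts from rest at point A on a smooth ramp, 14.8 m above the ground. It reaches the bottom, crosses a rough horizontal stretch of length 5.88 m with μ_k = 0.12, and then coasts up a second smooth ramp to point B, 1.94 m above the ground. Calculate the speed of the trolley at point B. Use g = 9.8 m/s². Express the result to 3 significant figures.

Energy at A: mgh₁ = (51.5)(9.8)(14.8) = 7469.6 J
Friction loss: W_f = μ_k mg d = 356.1 J
At B: ½mv² + mgh₂ = mgh₁ − W_f
½mv² = 7469.6 − 356.1 − 979.12 = 6134.3 J
v = √(2 × 6134.3/51.5) = 15.43 m/s

v = 15.4 m/s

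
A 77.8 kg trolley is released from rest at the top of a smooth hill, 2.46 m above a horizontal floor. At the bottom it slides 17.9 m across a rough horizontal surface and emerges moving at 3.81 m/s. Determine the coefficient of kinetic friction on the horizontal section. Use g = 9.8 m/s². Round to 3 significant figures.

Energy at the top = energy at the end + work done against friction:
mgh = ½mv² + μ_k m g d
mgh = 1875.6 J; ½mv² = 564.68 J
W_f = 1875.6 − 564.68 = 1311 J
μ_k = W_f/(mg·d) = 1311/(762.4 × 17.9) = 0.09605

μ_k = 0.0961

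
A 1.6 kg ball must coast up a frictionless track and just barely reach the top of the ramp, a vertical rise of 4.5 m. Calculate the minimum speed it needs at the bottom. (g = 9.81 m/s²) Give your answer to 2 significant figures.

v = 9.4 m/s

At the top it is momentarily at rest, so all KE converts to PE: ½mv² = mgh
v = √(2gh) = √(2 × 9.81 × 4.5) = 9.396 m/s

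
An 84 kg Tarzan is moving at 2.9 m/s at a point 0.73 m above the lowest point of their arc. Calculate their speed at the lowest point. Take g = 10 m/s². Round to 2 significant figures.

By conservation of mechanical energy, ½mv₀² + mgh = ½mv²
The mass cancels from both sides.
v² = v₀² + 2gh = (2.9)² + 2(10)(0.73) = 23.010
v = √23.010 = 4.797 m/s

v = 4.8 m/s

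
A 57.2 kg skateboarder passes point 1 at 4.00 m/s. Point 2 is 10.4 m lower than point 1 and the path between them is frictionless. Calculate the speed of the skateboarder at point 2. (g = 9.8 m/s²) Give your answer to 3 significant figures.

v = 14.8 m/s

By conservation of mechanical energy, ½mv₀² + mgh = ½mv²
The mass cancels from both sides.
v² = v₀² + 2gh = (4.00)² + 2(9.8)(10.4) = 219.84
v = √219.84 = 14.83 m/s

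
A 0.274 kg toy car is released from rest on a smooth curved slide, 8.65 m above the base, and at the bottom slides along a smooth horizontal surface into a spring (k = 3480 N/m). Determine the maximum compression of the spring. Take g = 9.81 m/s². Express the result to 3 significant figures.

Gravitational PE at the top equals spring PE at max compression: mgh = ½kx²
x = √(2mgh/k) = √(2 × 0.274 × 9.81 × 8.65 / 3480) = 0.1156 m

x = 0.116 m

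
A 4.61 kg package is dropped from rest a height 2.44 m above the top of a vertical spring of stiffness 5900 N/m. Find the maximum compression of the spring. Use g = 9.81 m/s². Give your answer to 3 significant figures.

x = 0.201 m

Take the reference level at the top of the uncompressed spring. At max compression the package has fallen H + x and is momentarily at rest:
mg(H + x) = ½kx²
½(5900)x² − (4.61)(9.81)x − (4.61)(9.81)(2.44) = 0
2950x² − 45.22x − 110.3 = 0
x = [45.22 + √(2045 + 1.3021e+06)]/(2 × 2950) = 0.2012 m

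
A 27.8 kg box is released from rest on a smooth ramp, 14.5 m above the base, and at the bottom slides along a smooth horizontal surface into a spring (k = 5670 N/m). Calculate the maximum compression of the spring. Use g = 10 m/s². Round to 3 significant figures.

Energy conservation (no friction) from release to max compression: mgh = ½kx²
x = √(2mgh/k) = √(2 × 27.8 × 10 × 14.5 / 5670) = 1.192 m

x = 1.19 m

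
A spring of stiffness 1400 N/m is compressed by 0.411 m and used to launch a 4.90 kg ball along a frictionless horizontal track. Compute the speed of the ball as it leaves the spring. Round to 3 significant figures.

v = 6.95 m/s

Conservation of energy: ½kx² = ½mv²
v = x√(k/m) = 0.411 × √(1400/4.90) = 6.947 m/s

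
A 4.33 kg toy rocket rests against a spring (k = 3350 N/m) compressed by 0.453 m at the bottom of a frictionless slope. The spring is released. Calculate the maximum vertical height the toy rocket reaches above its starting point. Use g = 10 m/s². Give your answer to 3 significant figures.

Energy conservation from release to the highest point: ½kx² = mgh
h = kx²/(2mg) = (3350)(0.453)²/(2 × 4.33 × 10) = 7.938 m

h = 7.94 m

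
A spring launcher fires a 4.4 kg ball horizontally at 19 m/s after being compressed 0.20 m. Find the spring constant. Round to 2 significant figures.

k = 40000 N/m

Spring PE at full compression equals KE at release: ½kx² = ½mv²
k = mv²/x² = (4.4)(19)²/(0.20)² = 39710 N/m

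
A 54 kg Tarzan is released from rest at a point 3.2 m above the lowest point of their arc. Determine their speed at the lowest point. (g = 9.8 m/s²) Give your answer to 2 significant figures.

v = 7.9 m/s

Equating total energy at the two states: mgh = ½mv²
v = √(2gh) = √(2 × 9.8 × 3.2) = √62.720 = 7.920 m/s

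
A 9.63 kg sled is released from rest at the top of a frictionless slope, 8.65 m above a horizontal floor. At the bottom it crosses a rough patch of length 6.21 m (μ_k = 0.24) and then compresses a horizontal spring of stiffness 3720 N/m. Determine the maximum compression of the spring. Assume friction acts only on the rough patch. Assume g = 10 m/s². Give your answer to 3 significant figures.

Initial energy: E₁ = mgh = (9.63)(10)(8.65) = 833.00 J
Friction removes W_f = μ_k mg d = (0.24)(9.63)(10)(6.21) = 143.5 J
Energy reaching the spring: E = 833.00 − 143.5 = 689.47 J
At max compression ½kx² = E ⇒ x = √(2E/k) = √(2 × 689.47/3720) = 0.6088 m

x = 0.609 m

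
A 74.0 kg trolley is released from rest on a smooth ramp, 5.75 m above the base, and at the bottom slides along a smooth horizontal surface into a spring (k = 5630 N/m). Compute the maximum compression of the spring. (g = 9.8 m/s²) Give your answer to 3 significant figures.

x = 1.22 m

At max compression the trolley is momentarily at rest: mgh = ½kx²
x = √(2mgh/k) = √(2 × 74.0 × 9.8 × 5.75 / 5630) = 1.217 m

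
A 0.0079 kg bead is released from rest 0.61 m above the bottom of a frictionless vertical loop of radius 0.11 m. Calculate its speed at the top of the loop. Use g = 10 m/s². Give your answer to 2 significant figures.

v = 2.8 m/s

Energy conservation: mgh = ½mv_top² + mg(2r)
v_top² = 2g(h − 2r) = 2(10)(0.61 − 0.2200) = 7.800
v_top = 2.793 m/s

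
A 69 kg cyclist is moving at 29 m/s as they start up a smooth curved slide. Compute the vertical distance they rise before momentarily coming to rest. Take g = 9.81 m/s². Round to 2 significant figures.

By energy conservation, ½mv² = mgh
h = v²/(2g) = 29²/(2 × 9.81) = 42.86 m

h = 43 m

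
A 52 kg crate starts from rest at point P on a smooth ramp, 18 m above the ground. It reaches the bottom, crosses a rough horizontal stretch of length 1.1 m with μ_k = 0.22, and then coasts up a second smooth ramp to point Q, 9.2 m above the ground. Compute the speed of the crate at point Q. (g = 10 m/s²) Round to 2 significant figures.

v = 13 m/s

Energy at P: mgh₁ = (52)(10)(18) = 9360.0 J
Friction loss: W_f = μ_k mg d = 125.8 J
At Q: ½mv² + mgh₂ = mgh₁ − W_f
½mv² = 9360.0 − 125.8 − 4784.0 = 4450.2 J
v = √(2 × 4450.2/52) = 13.08 m/s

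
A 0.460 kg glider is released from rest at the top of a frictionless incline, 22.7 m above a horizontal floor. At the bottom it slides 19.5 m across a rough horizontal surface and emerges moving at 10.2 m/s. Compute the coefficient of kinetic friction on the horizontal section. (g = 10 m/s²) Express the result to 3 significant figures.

Energy at the top = energy at the end + work done against friction:
mgh = ½mv² + μ_k m g d
mgh = 104.42 J; ½mv² = 23.929 J
W_f = 104.42 − 23.929 = 80.49 J
μ_k = W_f/(mg·d) = 80.49/(4.600 × 19.5) = 0.8973

μ_k = 0.897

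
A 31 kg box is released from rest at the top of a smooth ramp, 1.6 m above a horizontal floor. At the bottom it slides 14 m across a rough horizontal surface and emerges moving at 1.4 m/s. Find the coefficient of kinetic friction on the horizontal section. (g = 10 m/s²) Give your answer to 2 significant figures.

Applying the work–energy principle:
mgh = ½mv² + μ_k m g d
mgh = 496.00 J; ½mv² = 30.380 J
W_f = 496.00 − 30.380 = 465.6 J
μ_k = W_f/(mg·d) = 465.6/(310.0 × 14) = 0.1073

μ_k = 0.11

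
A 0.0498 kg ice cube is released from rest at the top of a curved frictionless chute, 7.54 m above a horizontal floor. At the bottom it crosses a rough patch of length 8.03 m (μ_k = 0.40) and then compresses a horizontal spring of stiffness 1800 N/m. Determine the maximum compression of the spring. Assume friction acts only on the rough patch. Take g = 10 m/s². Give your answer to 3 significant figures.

x = 0.0489 m

Initial energy: E₁ = mgh = (0.0498)(10)(7.54) = 3.7549 J
Friction removes W_f = μ_k mg d = (0.40)(0.0498)(10)(8.03) = 1.600 J
Energy reaching the spring: E = 3.7549 − 1.600 = 2.1553 J
At max compression ½kx² = E ⇒ x = √(2E/k) = √(2 × 2.1553/1800) = 0.04894 m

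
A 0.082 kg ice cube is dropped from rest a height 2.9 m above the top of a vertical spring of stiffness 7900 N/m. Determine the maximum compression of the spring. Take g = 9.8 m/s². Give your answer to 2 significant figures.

x = 0.024 m

Take the reference level at the top of the uncompressed spring. At max compression the cube has fallen H + x and is momentarily at rest:
mg(H + x) = ½kx²
½(7900)x² − (0.082)(9.8)x − (0.082)(9.8)(2.9) = 0
3950x² − 0.8036x − 2.330 = 0
x = [0.8036 + √(0.6458 + 36821)]/(2 × 3950) = 0.02439 m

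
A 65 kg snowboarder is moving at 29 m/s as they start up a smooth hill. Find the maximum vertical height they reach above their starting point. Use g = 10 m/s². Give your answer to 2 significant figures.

h = 42 m

Setting KE at the bottom equal to PE gained: ½mv² = mgh
h = v²/(2g) = 29²/(2 × 10) = 42.05 m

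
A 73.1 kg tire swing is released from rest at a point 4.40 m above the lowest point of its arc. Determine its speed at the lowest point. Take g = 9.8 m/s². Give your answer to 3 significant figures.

Energy conservation between the two points: mgh = ½mv²
v = √(2gh) = √(2 × 9.8 × 4.40) = √86.240 = 9.287 m/s

v = 9.29 m/s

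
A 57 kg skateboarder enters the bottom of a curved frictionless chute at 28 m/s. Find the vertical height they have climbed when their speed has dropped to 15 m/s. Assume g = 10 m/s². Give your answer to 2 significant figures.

Energy balance between the two points: ½mv₁² = ½mv₂² + mgh
h = (v₁² − v₂²)/(2g) = (28² − 15²)/(2 × 10) = 27.95 m

h = 28 m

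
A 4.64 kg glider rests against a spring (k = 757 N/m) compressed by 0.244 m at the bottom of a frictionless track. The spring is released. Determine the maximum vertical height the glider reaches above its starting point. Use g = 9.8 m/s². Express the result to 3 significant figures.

h = 0.496 m

Energy conservation from release to the highest point: ½kx² = mgh
h = kx²/(2mg) = (757)(0.244)²/(2 × 4.64 × 9.8) = 0.4956 m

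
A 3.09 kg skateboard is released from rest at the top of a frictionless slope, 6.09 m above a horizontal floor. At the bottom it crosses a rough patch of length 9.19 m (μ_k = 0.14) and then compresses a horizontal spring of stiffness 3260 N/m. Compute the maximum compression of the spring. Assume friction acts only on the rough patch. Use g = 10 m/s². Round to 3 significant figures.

x = 0.302 m

Initial energy: E₁ = mgh = (3.09)(10)(6.09) = 188.18 J
Friction removes W_f = μ_k mg d = (0.14)(3.09)(10)(9.19) = 39.76 J
Energy reaching the spring: E = 188.18 − 39.76 = 148.43 J
At max compression ½kx² = E ⇒ x = √(2E/k) = √(2 × 148.43/3260) = 0.3018 m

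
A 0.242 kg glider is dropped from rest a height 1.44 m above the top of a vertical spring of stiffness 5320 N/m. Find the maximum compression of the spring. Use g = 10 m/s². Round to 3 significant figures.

x = 0.0367 m

Take the reference level at the top of the uncompressed spring. At max compression the glider has fallen H + x and is momentarily at rest:
mg(H + x) = ½kx²
½(5320)x² − (0.242)(10)x − (0.242)(10)(1.44) = 0
2660x² − 2.420x − 3.485 = 0
x = [2.420 + √(5.856 + 37078)]/(2 × 2660) = 0.03665 m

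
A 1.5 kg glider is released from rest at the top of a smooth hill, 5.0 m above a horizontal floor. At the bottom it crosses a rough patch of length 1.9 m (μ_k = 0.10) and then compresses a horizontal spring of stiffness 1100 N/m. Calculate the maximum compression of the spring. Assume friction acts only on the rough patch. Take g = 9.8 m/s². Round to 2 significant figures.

Initial energy: E₁ = mgh = (1.5)(9.8)(5.0) = 73.500 J
Friction removes W_f = μ_k mg d = (0.10)(1.5)(9.8)(1.9) = 2.793 J
Energy reaching the spring: E = 73.500 − 2.793 = 70.707 J
At max compression ½kx² = E ⇒ x = √(2E/k) = √(2 × 70.707/1100) = 0.3586 m

x = 0.36 m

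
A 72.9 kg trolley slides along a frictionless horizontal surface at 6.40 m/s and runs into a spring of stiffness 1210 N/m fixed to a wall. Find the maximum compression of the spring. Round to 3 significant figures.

x = 1.57 m

All KE is stored as spring PE at maximum compression: ½mv² = ½kx²
x = v√(m/k) = 6.40 × √(72.9/1210) = 1.571 m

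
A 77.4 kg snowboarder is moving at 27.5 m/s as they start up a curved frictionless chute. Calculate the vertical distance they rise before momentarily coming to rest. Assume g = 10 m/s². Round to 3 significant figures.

h = 37.8 m

Setting KE at the bottom equal to PE gained: ½mv² = mgh
h = v²/(2g) = 27.5²/(2 × 10) = 37.81 m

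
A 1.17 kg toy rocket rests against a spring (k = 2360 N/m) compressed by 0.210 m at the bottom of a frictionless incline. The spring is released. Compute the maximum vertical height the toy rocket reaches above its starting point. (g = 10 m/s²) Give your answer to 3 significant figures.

Energy conservation from release to the highest point: ½kx² = mgh
h = kx²/(2mg) = (2360)(0.210)²/(2 × 1.17 × 10) = 4.448 m

h = 4.45 m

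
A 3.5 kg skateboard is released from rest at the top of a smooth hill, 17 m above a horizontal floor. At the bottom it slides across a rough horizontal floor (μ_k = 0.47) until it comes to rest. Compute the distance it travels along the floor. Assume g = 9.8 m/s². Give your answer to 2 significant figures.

d = 36 m

Applying the work–energy principle:
At rest all PE has been dissipated by friction: mgh = μ_k m g d
d = h/μ_k = 17/0.47 = 36.17 m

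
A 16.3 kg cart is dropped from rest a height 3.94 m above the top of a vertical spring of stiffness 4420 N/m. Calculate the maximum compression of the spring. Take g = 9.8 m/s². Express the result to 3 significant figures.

x = 0.571 m

Measuring PE from the top of the relaxed spring, at max compression the cart has dropped H + x with zero KE, so:
mg(H + x) = ½kx²
½(4420)x² − (16.3)(9.8)x − (16.3)(9.8)(3.94) = 0
2210x² − 159.7x − 629.4 = 0
x = [159.7 + √(25517 + 5.5637e+06)]/(2 × 2210) = 0.5710 m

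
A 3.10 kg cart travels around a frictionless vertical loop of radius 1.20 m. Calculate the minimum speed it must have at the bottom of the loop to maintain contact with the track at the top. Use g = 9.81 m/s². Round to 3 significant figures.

v = 7.67 m/s

At the top: mg = mv_top²/r ⇒ v_top² = gr = 11.77 m²/s²
Energy from bottom to top (height 2r): ½mv_bot² = ½mv_top² + mg(2r)
v_bot² = gr + 4gr = 5gr = 58.86
v_bot = √(5gr) = 7.672 m/s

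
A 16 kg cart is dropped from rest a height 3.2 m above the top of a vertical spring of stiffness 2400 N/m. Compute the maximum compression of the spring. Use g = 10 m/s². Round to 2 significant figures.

x = 0.72 m

Measuring PE from the top of the relaxed spring, at max compression the cart has dropped H + x with zero KE, so:
mg(H + x) = ½kx²
½(2400)x² − (16)(10)x − (16)(10)(3.2) = 0
1200x² − 160.0x − 512.0 = 0
x = [160.0 + √(25600 + 2.4576e+06)]/(2 × 1200) = 0.7233 m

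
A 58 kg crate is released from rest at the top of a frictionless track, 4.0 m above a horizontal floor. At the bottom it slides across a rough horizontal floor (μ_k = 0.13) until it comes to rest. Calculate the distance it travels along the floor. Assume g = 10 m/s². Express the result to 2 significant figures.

d = 31 m

Energy bookkeeping (friction removes W_f = μ_k N d):
At rest all PE has been dissipated by friction: mgh = μ_k m g d
d = h/μ_k = 4.0/0.13 = 30.77 m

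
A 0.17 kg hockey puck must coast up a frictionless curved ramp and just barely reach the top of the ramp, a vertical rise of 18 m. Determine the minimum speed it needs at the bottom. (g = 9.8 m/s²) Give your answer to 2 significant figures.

At the top it is momentarily at rest, so all KE converts to PE: ½mv² = mgh
v = √(2gh) = √(2 × 9.8 × 18) = 18.78 m/s

v = 19 m/s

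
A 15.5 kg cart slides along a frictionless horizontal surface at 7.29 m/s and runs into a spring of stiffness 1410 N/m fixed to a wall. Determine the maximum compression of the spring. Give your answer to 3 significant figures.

x = 0.764 m

At max compression the cart is momentarily at rest: ½mv² = ½kx²
x = v√(m/k) = 7.29 × √(15.5/1410) = 0.7643 m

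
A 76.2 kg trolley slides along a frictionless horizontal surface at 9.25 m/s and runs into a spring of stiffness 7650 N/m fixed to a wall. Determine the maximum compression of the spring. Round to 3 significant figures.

x = 0.923 m

Conservation of energy between contact and max compression: ½mv² = ½kx²
x = v√(m/k) = 9.25 × √(76.2/7650) = 0.9232 m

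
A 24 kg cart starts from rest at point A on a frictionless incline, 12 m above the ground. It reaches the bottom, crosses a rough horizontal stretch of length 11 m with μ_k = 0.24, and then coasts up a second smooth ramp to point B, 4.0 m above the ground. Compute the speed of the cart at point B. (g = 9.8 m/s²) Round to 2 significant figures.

Energy at A: mgh₁ = (24)(9.8)(12) = 2822.4 J
Friction loss: W_f = μ_k mg d = 620.9 J
At B: ½mv² + mgh₂ = mgh₁ − W_f
½mv² = 2822.4 − 620.9 − 940.80 = 1260.7 J
v = √(2 × 1260.7/24) = 10.25 m/s

v = 10 m/s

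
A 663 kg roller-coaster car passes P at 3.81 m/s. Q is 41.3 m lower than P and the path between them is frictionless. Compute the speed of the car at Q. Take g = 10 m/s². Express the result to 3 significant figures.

Equating total energy at the two states: ½mv₀² + mgh = ½mv²
v² = v₀² + 2gh = (3.81)² + 2(10)(41.3) = 840.52
v = √840.52 = 28.99 m/s

v = 29.0 m/s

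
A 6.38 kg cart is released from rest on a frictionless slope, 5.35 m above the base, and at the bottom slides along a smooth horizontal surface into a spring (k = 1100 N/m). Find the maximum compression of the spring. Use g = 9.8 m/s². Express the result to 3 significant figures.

x = 0.780 m

At max compression the cart is momentarily at rest: mgh = ½kx²
x = √(2mgh/k) = √(2 × 6.38 × 9.8 × 5.35 / 1100) = 0.7799 m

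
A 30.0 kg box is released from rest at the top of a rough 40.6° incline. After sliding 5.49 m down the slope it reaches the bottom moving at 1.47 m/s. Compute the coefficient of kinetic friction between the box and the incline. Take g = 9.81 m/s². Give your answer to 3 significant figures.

μ_k = 0.831

mgh = ½mv² + μ_k (mg cosθ) L, with h = L sinθ
mgL sinθ = 1051.5 J; ½mv² = 32.413 J
W_f = 1051.5 − 32.413 = 1019 J
μ_k = W_f/(mg cosθ · L) = 1019/(223.5 × 5.49) = 0.8307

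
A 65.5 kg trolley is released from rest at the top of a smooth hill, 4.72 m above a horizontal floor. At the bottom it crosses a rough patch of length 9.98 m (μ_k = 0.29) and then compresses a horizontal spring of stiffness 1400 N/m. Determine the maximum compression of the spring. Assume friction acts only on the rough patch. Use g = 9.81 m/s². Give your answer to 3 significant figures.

Initial energy: E₁ = mgh = (65.5)(9.81)(4.72) = 3032.9 J
Friction removes W_f = μ_k mg d = (0.29)(65.5)(9.81)(9.98) = 1860 J
Energy reaching the spring: E = 3032.9 − 1860 = 1173.2 J
At max compression ½kx² = E ⇒ x = √(2E/k) = √(2 × 1173.2/1400) = 1.295 m

x = 1.29 m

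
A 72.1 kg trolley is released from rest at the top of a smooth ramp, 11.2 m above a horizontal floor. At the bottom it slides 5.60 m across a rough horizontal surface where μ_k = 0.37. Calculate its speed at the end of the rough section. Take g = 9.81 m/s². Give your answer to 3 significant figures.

v = 13.4 m/s

Applying the work–energy principle:
mgh = ½mv² + μ_k m g d
W_f = μ_k mg d = (0.37)(72.1)(9.81)(5.60) = 1466 J
½mv² = mgh − W_f = 7921.8 − 1466 = 6456.2 J
v = √(2 × 6456.2/72.1) = 13.38 m/s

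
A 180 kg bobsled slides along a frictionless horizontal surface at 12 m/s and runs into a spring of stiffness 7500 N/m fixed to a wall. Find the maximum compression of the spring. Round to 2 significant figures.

x = 1.9 m

Conservation of energy between contact and max compression: ½mv² = ½kx²
x = v√(m/k) = 12 × √(180/7500) = 1.859 m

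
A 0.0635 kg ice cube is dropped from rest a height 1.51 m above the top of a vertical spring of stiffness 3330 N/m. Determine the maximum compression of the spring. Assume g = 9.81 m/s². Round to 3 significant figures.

Take the reference level at the top of the uncompressed spring. At max compression the cube has fallen H + x and is momentarily at rest:
mg(H + x) = ½kx²
½(3330)x² − (0.0635)(9.81)x − (0.0635)(9.81)(1.51) = 0
1665x² − 0.6229x − 0.9406 = 0
x = [0.6229 + √(0.3880 + 6264.6)]/(2 × 1665) = 0.02396 m

x = 0.0240 m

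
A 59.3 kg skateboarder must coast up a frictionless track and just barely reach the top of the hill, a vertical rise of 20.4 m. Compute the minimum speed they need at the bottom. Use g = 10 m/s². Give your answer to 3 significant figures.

At the top they are momentarily at rest, so all KE converts to PE: ½mv² = mgh
v = √(2gh) = √(2 × 10 × 20.4) = 20.20 m/s

v = 20.2 m/s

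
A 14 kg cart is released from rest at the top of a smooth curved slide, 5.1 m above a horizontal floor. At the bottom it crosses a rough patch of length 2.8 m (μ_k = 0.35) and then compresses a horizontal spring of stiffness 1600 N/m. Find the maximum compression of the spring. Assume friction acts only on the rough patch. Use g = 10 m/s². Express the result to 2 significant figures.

x = 0.85 m

Initial energy: E₁ = mgh = (14)(10)(5.1) = 714.00 J
Friction removes W_f = μ_k mg d = (0.35)(14)(10)(2.8) = 137.2 J
Energy reaching the spring: E = 714.00 − 137.2 = 576.80 J
At max compression ½kx² = E ⇒ x = √(2E/k) = √(2 × 576.80/1600) = 0.8491 m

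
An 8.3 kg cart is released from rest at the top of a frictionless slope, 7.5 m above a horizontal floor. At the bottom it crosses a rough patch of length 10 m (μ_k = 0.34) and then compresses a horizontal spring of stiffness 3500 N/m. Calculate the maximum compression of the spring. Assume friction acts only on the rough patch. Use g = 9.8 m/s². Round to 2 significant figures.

Initial energy: E₁ = mgh = (8.3)(9.8)(7.5) = 610.05 J
Friction removes W_f = μ_k mg d = (0.34)(8.3)(9.8)(10) = 276.6 J
Energy reaching the spring: E = 610.05 − 276.6 = 333.49 J
At max compression ½kx² = E ⇒ x = √(2E/k) = √(2 × 333.49/3500) = 0.4365 m

x = 0.44 m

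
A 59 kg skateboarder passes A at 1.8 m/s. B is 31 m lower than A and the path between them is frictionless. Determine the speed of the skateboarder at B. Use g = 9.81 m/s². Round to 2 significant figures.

v = 25 m/s

Mechanical energy is conserved (no friction): ½mv₀² + mgh = ½mv²
v² = v₀² + 2gh = (1.8)² + 2(9.81)(31) = 611.46
v = √611.46 = 24.73 m/s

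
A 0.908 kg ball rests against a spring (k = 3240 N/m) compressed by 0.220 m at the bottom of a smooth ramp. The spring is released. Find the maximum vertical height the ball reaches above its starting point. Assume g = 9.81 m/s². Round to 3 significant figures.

All spring PE becomes gravitational PE at the highest point: ½kx² = mgh
h = kx²/(2mg) = (3240)(0.220)²/(2 × 0.908 × 9.81) = 8.802 m

h = 8.80 m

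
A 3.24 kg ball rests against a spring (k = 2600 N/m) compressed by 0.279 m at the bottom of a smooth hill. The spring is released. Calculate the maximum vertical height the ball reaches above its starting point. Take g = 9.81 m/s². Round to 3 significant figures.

h = 3.18 m

All spring PE becomes gravitational PE at the highest point: ½kx² = mgh
h = kx²/(2mg) = (2600)(0.279)²/(2 × 3.24 × 9.81) = 3.184 m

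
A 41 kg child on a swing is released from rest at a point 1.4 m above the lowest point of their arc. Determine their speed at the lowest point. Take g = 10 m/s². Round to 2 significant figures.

By conservation of mechanical energy, mgh = ½mv²
The mass cancels from both sides.
v = √(2gh) = √(2 × 10 × 1.4) = √28.000 = 5.292 m/s

v = 5.3 m/s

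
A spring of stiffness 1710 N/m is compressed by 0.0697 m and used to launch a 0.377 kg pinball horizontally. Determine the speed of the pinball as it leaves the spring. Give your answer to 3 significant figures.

v = 4.69 m/s

The pinball leaves the spring when the spring is at natural length, so ½kx² = ½mv²
v = x√(k/m) = 0.0697 × √(1710/0.377) = 4.694 m/s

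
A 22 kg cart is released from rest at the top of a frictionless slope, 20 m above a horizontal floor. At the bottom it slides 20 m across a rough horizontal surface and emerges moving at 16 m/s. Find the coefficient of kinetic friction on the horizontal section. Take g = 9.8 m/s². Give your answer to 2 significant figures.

Applying the work–energy principle:
mgh = ½mv² + μ_k m g d
mgh = 4312.0 J; ½mv² = 2816.0 J
W_f = 4312.0 − 2816.0 = 1496 J
μ_k = W_f/(mg·d) = 1496/(215.6 × 20) = 0.3469

μ_k = 0.35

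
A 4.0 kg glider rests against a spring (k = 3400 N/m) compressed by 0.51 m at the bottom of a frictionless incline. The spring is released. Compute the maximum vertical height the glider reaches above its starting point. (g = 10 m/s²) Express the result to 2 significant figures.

At maximum height the glider is at rest, so ½kx² = mgh
h = kx²/(2mg) = (3400)(0.51)²/(2 × 4.0 × 10) = 11.05 m

h = 11 m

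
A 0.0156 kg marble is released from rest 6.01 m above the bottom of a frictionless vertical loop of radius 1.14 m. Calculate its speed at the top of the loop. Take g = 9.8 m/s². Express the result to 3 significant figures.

Energy conservation: mgh = ½mv_top² + mg(2r)
v_top² = 2g(h − 2r) = 2(9.8)(6.01 − 2.280) = 73.11
v_top = 8.550 m/s

v = 8.55 m/s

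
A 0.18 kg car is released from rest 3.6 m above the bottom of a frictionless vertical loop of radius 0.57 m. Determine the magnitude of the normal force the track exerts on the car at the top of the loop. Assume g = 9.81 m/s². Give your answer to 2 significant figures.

Energy from release to top (height 2r): mgh = ½mv_top² + mg(2r)
v_top² = 2g(h − 2r) = 2(9.81)(3.6 − 1.140) = 48.265 m²/s²
At the top, both N and weight point toward the centre: N + mg = mv_top²/r
N = m(v_top²/r − g) = 0.18(48.265/0.57 − 9.81) = 13.48 N

N = 13 N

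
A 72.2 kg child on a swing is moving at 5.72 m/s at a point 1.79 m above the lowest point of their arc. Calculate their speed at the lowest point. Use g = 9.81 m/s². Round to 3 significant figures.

Energy conservation between the two points: ½mv₀² + mgh = ½mv²
The mass cancels from both sides.
v² = v₀² + 2gh = (5.72)² + 2(9.81)(1.79) = 67.838
v = √67.838 = 8.236 m/s

v = 8.24 m/s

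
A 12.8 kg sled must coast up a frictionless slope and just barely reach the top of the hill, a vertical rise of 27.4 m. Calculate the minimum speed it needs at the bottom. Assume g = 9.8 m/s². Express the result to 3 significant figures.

v = 23.2 m/s

At the top it is momentarily at rest, so all KE converts to PE: ½mv² = mgh
v = √(2gh) = √(2 × 9.8 × 27.4) = 23.17 m/s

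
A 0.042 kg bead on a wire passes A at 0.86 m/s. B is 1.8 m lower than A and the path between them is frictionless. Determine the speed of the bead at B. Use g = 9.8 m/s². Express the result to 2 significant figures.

Mechanical energy is conserved (no friction): ½mv₀² + mgh = ½mv²
The mass cancels from both sides.
v² = v₀² + 2gh = (0.86)² + 2(9.8)(1.8) = 36.020
v = √36.020 = 6.002 m/s

v = 6.0 m/s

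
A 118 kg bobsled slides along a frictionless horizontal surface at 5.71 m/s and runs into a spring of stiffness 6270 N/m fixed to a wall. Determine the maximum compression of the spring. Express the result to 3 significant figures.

x = 0.783 m

At max compression the bobsled is momentarily at rest: ½mv² = ½kx²
x = v√(m/k) = 5.71 × √(118/6270) = 0.7833 m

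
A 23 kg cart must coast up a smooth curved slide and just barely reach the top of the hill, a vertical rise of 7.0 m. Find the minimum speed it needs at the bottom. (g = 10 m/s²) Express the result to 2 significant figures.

v = 12 m/s

At the top it is momentarily at rest, so all KE converts to PE: ½mv² = mgh
v = √(2gh) = √(2 × 10 × 7.0) = 11.83 m/s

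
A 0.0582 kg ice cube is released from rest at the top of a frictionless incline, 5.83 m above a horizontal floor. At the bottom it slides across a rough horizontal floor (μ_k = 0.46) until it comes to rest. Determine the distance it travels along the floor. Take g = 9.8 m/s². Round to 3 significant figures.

Energy bookkeeping (friction removes W_f = μ_k N d):
At rest all PE has been dissipated by friction: mgh = μ_k m g d
d = h/μ_k = 5.83/0.46 = 12.67 m

d = 12.7 m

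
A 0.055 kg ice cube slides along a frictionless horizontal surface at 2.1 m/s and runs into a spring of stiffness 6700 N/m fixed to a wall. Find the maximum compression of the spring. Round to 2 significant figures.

All KE is stored as spring PE at maximum compression: ½mv² = ½kx²
x = v√(m/k) = 2.1 × √(0.055/6700) = 0.006017 m

x = 0.0060 m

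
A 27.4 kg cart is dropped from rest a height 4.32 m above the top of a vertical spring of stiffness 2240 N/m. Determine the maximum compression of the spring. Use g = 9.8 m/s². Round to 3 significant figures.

Let x be the compression. The total drop is H + x, and the cart is instantaneously at rest at max compression, so energy conservation gives:
mg(H + x) = ½kx²
½(2240)x² − (27.4)(9.8)x − (27.4)(9.8)(4.32) = 0
1120x² − 268.5x − 1160 = 0
x = [268.5 + √(72103 + 5.1968e+06)]/(2 × 1120) = 1.145 m

x = 1.14 m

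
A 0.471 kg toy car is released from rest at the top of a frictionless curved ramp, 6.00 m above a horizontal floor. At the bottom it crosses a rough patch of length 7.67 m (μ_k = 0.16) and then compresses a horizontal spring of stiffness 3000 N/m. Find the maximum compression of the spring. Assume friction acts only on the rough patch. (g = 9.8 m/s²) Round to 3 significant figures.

Initial energy: E₁ = mgh = (0.471)(9.8)(6.00) = 27.695 J
Friction removes W_f = μ_k mg d = (0.16)(0.471)(9.8)(7.67) = 5.665 J
Energy reaching the spring: E = 27.695 − 5.665 = 22.030 J
At max compression ½kx² = E ⇒ x = √(2E/k) = √(2 × 22.030/3000) = 0.1212 m

x = 0.121 m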